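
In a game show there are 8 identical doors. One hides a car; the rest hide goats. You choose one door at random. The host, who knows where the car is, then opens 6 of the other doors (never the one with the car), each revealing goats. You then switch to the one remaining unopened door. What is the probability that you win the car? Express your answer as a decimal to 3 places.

0.875

Your original door holds the car with probability 1/8, so the other 7 collectively hold it with probability 7/8.
The host can always find 6 empty doors to open, so the reveals don't change that 7/8; it is now spread over the 1 remaining unopened door.
P(win by switching) = (7/8) · (1/1) = 7/8 ≈ 0.875.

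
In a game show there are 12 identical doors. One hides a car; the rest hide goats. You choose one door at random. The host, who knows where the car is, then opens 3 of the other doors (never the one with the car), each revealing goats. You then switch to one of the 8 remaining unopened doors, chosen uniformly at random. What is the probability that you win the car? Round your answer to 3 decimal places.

0.115

Your original door holds the car with probability 1/12, so the other 11 collectively hold it with probability 11/12.
The host can always find 3 empty doors to open, so the reveals don't change that 11/12; it is now spread over the 8 remaining unopened doors.
P(win by switching) = (11/12) · (1/8) = 11/96 ≈ 0.115.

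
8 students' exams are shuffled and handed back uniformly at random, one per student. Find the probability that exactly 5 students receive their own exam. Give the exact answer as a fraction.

1/360

Choose which 5 of the 8 are fixed: C(8,5) = 56 ways.
The remaining 3 must have no fixed point: D(3) = 2.
P = 56·2/40320 = 1/360.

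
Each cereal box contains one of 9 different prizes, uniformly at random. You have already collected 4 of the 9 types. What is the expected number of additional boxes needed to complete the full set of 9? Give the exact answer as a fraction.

Starting from 4 distinct types, each trial gives a new one with probability (9−i)/9 when i types are held, so the wait for the next new type is 9/(9−i).
E = 9/5 + 9/4 + 9/3 + 9/2 + 9/1 = 411/20.

411/20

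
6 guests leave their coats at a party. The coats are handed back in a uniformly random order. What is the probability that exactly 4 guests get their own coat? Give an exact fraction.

1/48

Choose which 4 of the 6 are fixed: C(6,4) = 15 ways.
The remaining 2 must have no fixed point: D(2) = 1.
P = 15·1/720 = 1/48.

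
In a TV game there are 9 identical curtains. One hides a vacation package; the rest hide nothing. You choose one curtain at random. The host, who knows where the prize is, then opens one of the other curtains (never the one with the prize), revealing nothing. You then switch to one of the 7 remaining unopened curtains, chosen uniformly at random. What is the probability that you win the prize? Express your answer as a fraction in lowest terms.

Your original curtain holds the prize with probability 1/9, so the other 8 collectively hold it with probability 8/9.
The host can always find an empty curtain to open, so this doesn't change that 8/9; it is now spread over the 7 remaining unopened curtains.
P(win by switching) = (8/9) · (1/7) = 8/63.

8/63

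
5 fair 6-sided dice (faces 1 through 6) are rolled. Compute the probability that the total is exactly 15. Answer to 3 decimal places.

There are 6^5 = 7776 equally likely outcomes.
The number of ordered 5-tuples from {1,…,6} summing to 15 is 651.
P(sum = 15) = 651/7776 = 217/2592 ≈ 0.084.

0.084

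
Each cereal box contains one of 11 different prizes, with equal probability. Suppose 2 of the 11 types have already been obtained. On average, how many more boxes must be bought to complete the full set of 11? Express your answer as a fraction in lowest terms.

Starting from 2 distinct types, each trial gives a new one with probability (11−i)/11 when i types are held, so the wait for the next new type is 11/(11−i).
E = 11/9 + 11/8 + 11/7 + 11/6 + 11/5 + 11/4 + 11/3 + 11/2 + 11/1 = 78419/2520.

78419/2520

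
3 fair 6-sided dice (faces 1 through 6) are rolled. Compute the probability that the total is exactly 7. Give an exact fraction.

There are 6^3 = 216 equally likely outcomes.
The number of ordered 3-tuples from {1,…,6} summing to 7 is 15.
P(sum = 7) = 15/216 = 5/72.

5/72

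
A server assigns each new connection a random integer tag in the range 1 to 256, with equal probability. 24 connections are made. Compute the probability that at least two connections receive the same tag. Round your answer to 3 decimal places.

It's easier to compute the probability that all 24 are distinct.
P(all distinct) = 256/256 · 255/256 · ··· · 233/256 ≈ 0.329.
So the probability of at least one match is 1 − 0.329 = 0.671.

0.671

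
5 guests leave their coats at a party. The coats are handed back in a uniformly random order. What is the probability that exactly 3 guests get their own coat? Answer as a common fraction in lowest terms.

Choose which 3 of the 5 are fixed: C(5,3) = 10 ways.
The remaining 2 must have no fixed point: D(2) = 1.
P = 10·1/120 = 1/12.

1/12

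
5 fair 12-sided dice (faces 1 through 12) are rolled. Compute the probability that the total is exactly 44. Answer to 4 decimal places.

0.0181

There are 12^5 = 248832 equally likely outcomes.
The number of ordered 5-tuples from {1,…,12} summing to 44 is 4495.
P(sum = 44) = 4495/248832 ≈ 0.0181.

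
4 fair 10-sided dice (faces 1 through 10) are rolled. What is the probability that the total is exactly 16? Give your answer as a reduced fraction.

83/2000

There are 10^4 = 10000 equally likely outcomes.
The number of ordered 4-tuples from {1,…,10} summing to 16 is 415.
P(sum = 16) = 415/10000 = 83/2000.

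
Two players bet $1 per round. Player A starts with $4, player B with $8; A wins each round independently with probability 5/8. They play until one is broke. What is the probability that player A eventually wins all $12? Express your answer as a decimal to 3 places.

Let r = q/p = (3/8)/(5/8) = 3/5. The recurrence P(i) = p·P(i+1) + q·P(i−1) with P(0)=0, P(12)=1 gives P(i) = (1 − r^i)/(1 − r^12).
P(4) = (1 − (3/5)^4) / (1 − (3/5)^12) = 390625/447811 ≈ 0.872.

0.872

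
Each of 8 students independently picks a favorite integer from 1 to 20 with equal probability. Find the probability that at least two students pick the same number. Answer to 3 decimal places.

0.802

It's easier to compute the probability that all 8 are distinct.
P(all distinct) = 20/20 · 19/20 · ··· · 13/20 ≈ 0.198.
So the probability of at least one match is 1 − 0.198 = 0.802.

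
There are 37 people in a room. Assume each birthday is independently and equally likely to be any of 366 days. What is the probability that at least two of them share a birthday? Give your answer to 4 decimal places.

It's easier to compute the probability that all 37 are distinct.
P(all distinct) = 366/366 · 365/366 · ··· · 330/366 ≈ 0.1521.
So the probability of at least one match is 1 − 0.1521 = 0.8479.

0.8479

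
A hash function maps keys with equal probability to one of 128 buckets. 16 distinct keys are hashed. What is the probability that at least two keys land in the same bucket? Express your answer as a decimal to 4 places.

It's easier to compute the probability that all 16 are distinct.
P(all distinct) = 128/128 · 127/128 · ··· · 113/128 ≈ 0.3761.
So the probability of at least one match is 1 − 0.3761 = 0.6239.

0.6239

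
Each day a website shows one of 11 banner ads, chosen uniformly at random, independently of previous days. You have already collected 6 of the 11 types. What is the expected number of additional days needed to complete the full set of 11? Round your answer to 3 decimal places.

25.117

Starting from 6 distinct types, each trial gives a new one with probability (11−i)/11 when i types are held, so the wait for the next new type is 11/(11−i).
E = 11/5 + 11/4 + 11/3 + 11/2 + 11/1 = 1507/60 ≈ 25.117.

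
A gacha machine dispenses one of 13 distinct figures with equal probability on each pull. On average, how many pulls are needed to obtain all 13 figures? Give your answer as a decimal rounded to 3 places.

After i distinct types are collected, each trial gives a new one with probability (13−i)/13, so the expected wait for the next new type is 13/(13−i).
E = 13/13 + 13/12 + 13/11 + 13/10 + 13/9 + 13/8 + 13/7 + 13/6 + 13/5 + 13/4 + 13/3 + 13/2 + 13/1 = 1145993/27720 ≈ 41.342.

41.342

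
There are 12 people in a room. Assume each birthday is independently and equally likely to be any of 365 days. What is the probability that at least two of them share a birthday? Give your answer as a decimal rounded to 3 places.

It's easier to compute the probability that all 12 are distinct.
P(all distinct) = 365/365 · 364/365 · ··· · 354/365 ≈ 0.833.
So the probability of at least one match is 1 − 0.833 = 0.167.

0.167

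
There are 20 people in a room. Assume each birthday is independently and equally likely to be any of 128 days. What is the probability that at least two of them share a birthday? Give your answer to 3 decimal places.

0.791

It's easier to compute the probability that all 20 are distinct.
P(all distinct) = 128/128 · 127/128 · ··· · 109/128 ≈ 0.209.
So the probability of at least one match is 1 − 0.209 = 0.791.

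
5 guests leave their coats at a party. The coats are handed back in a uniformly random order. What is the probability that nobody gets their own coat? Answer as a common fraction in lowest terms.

11/30

This is the derangement probability: permutations of 5 with no fixed point.
D(5) = 5! · (1 − 1/1! + 1/2! − ··· + (−1)^5/5!) = 44.
P = 44/120 = 11/30.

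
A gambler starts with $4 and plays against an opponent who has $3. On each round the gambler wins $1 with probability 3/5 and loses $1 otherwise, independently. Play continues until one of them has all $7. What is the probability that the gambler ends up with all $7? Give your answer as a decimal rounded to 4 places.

Let r = q/p = (2/5)/(3/5) = 2/3. The recurrence P(i) = p·P(i+1) + q·P(i−1) with P(0)=0, P(7)=1 gives P(i) = (1 − r^i)/(1 − r^7).
P(4) = (1 − (2/3)^4) / (1 − (2/3)^7) = 1755/2059 ≈ 0.8524.

0.8524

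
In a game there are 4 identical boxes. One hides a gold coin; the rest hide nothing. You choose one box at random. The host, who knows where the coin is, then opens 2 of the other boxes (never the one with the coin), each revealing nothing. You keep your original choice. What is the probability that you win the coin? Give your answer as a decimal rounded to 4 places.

0.2500

The host can always open 2 empty boxes regardless of your choice, so the reveals give no information about your original box.
P(win by staying) = 1/4 ≈ 0.2500.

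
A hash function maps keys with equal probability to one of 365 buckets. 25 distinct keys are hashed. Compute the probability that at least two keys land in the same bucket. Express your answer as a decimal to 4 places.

0.5687

It's easier to compute the probability that all 25 are distinct.
P(all distinct) = 365/365 · 364/365 · ··· · 341/365 ≈ 0.4313.
So the probability of at least one match is 1 − 0.4313 = 0.5687.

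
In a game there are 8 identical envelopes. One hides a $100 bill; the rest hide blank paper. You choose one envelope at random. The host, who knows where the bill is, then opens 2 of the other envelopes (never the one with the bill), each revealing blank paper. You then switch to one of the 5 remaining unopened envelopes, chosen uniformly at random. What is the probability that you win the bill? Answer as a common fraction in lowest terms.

Your original envelope holds the bill with probability 1/8, so the other 7 collectively hold it with probability 7/8.
The host can always find 2 empty envelopes to open, so the reveals don't change that 7/8; it is now spread over the 5 remaining unopened envelopes.
P(win by switching) = (7/8) · (1/5) = 7/40.

7/40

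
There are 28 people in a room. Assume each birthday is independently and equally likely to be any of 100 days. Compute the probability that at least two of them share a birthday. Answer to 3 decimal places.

0.985

It's easier to compute the probability that all 28 are distinct.
P(all distinct) = 100/100 · 99/100 · ··· · 73/100 ≈ 0.015.
So the probability of at least one match is 1 − 0.015 = 0.985.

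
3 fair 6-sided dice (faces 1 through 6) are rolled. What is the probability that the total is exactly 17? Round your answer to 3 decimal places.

There are 6^3 = 216 equally likely outcomes.
The number of ordered 3-tuples from {1,…,6} summing to 17 is 3.
P(sum = 17) = 3/216 = 1/72 ≈ 0.014.

0.014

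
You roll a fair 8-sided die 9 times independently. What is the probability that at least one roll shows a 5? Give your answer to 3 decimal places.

0.699

P(no roll shows a 5) = (7/8)^9 ≈ 0.301.
P(at least one) = 1 − 0.301 = 0.699.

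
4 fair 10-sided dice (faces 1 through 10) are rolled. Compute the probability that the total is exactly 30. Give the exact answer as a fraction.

141/5000

There are 10^4 = 10000 equally likely outcomes.
The number of ordered 4-tuples from {1,…,10} summing to 30 is 282.
P(sum = 30) = 282/10000 = 141/5000.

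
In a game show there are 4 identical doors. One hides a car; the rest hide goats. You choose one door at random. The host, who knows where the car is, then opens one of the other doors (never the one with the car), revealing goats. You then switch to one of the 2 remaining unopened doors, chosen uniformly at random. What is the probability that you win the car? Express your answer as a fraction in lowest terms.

3/8

Your original door holds the car with probability 1/4, so the other 3 collectively hold it with probability 3/4.
The host can always find an empty door to open, so this doesn't change that 3/4; it is now spread over the 2 remaining unopened doors.
P(win by switching) = (3/4) · (1/2) = 3/8.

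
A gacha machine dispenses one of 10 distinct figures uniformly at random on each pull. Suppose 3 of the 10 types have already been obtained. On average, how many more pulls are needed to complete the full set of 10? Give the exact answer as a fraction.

Starting from 3 distinct types, each trial gives a new one with probability (10−i)/10 when i types are held, so the wait for the next new type is 10/(10−i).
E = 10/7 + 10/6 + 10/5 + 10/4 + 10/3 + 10/2 + 10/1 = 363/14.

363/14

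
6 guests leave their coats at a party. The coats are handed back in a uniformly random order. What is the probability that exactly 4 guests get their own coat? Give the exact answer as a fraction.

1/48

Choose which 4 of the 6 are fixed: C(6,4) = 15 ways.
The remaining 2 must have no fixed point: D(2) = 1.
P = 15·1/720 = 1/48.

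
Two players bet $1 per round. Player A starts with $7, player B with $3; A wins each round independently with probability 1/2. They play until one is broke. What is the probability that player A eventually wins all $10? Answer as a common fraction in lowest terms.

With a fair step, P(i) = ½P(i−1) + ½P(i+1) with P(0)=0, P(10)=1 has the linear solution P(i) = i/10.
P(7) = 7/10.

7/10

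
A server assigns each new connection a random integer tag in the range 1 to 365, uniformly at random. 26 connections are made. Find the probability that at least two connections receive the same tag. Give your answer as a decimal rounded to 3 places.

0.598

It's easier to compute the probability that all 26 are distinct.
P(all distinct) = 365/365 · 364/365 · ··· · 340/365 ≈ 0.402.
So the probability of at least one match is 1 − 0.402 = 0.598.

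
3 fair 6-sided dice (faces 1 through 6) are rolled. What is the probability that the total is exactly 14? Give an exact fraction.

There are 6^3 = 216 equally likely outcomes.
The number of ordered 3-tuples from {1,…,6} summing to 14 is 15.
P(sum = 14) = 15/216 = 5/72.

5/72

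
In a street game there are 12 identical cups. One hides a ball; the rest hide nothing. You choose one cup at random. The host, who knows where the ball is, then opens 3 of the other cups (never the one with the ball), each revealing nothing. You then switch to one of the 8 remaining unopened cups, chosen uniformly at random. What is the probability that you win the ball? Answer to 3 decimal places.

0.115

Your original cup holds the ball with probability 1/12, so the other 11 collectively hold it with probability 11/12.
The host can always find 3 empty cups to open, so the reveals don't change that 11/12; it is now spread over the 8 remaining unopened cups.
P(win by switching) = (11/12) · (1/8) = 11/96 ≈ 0.115.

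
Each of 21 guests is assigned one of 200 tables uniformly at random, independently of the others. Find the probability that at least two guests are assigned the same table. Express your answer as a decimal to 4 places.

0.6631

It's easier to compute the probability that all 21 are distinct.
P(all distinct) = 200/200 · 199/200 · ··· · 180/200 ≈ 0.3369.
So the probability of at least one match is 1 − 0.3369 = 0.6631.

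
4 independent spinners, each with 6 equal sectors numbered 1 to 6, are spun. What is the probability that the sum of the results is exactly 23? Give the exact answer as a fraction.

There are 6^4 = 1296 equally likely outcomes.
The number of ordered 4-tuples from {1,…,6} summing to 23 is 4.
P(sum = 23) = 4/1296 = 1/324.

1/324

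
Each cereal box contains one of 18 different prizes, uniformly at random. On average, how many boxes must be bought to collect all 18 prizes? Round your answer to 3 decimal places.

After i distinct types are collected, each trial gives a new one with probability (18−i)/18, so the expected wait for the next new type is 18/(18−i).
E = 18/18 + 18/17 + 18/16 + 18/15 + 18/14 + 18/13 + 18/12 + 18/11 + 18/10 + 18/9 + 18/8 + 18/7 + 18/6 + 18/5 + 18/4 + 18/3 + 18/2 + 18/1 = 42822903/680680 ≈ 62.912.

62.912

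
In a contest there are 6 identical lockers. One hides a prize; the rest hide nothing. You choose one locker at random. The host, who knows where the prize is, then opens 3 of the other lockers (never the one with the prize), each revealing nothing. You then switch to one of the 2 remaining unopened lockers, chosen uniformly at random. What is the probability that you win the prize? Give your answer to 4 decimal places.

Your original locker holds the prize with probability 1/6, so the other 5 collectively hold it with probability 5/6.
The host can always find 3 empty lockers to open, so the reveals don't change that 5/6; it is now spread over the 2 remaining unopened lockers.
P(win by switching) = (5/6) · (1/2) = 5/12 ≈ 0.4167.

0.4167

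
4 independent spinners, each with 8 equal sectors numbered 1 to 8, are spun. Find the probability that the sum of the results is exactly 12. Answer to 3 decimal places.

There are 8^4 = 4096 equally likely outcomes.
The number of ordered 4-tuples from {1,…,8} summing to 12 is 161.
P(sum = 12) = 161/4096 ≈ 0.039.

0.039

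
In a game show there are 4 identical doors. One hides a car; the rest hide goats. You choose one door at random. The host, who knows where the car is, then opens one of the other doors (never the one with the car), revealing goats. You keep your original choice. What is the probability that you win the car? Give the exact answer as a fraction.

The host can always open an empty door regardless of your choice, so this gives no information about your original door.
P(win by staying) = 1/4.

1/4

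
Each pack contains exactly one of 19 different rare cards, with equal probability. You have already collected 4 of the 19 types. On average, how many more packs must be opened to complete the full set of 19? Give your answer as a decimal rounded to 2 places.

Starting from 4 distinct types, each trial gives a new one with probability (19−i)/19 when i types are held, so the wait for the next new type is 19/(19−i).
E = 19/15 + 19/14 + 19/13 + 19/12 + 19/11 + 19/10 + 19/9 + 19/8 + 19/7 + 19/6 + 19/5 + 19/4 + 19/3 + 19/2 + 19/1 = 22719383/360360 ≈ 63.05.

63.05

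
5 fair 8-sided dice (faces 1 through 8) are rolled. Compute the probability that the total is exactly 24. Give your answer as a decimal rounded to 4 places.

0.0726

There are 8^5 = 32768 equally likely outcomes.
The number of ordered 5-tuples from {1,…,8} summing to 24 is 2380.
P(sum = 24) = 2380/32768 = 595/8192 ≈ 0.0726.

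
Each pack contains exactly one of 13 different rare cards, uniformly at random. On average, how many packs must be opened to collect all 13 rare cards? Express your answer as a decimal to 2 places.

41.34

After i distinct types are collected, each trial gives a new one with probability (13−i)/13, so the expected wait for the next new type is 13/(13−i).
E = 13/13 + 13/12 + 13/11 + 13/10 + 13/9 + 13/8 + 13/7 + 13/6 + 13/5 + 13/4 + 13/3 + 13/2 + 13/1 = 1145993/27720 ≈ 41.34.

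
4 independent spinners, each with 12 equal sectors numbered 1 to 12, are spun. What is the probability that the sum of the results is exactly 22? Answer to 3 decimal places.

0.048

There are 12^4 = 20736 equally likely outcomes.
The number of ordered 4-tuples from {1,…,12} summing to 22 is 994.
P(sum = 22) = 994/20736 = 497/10368 ≈ 0.048.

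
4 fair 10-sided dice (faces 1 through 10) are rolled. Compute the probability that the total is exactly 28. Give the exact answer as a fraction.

83/2000

There are 10^4 = 10000 equally likely outcomes.
The number of ordered 4-tuples from {1,…,10} summing to 28 is 415.
P(sum = 28) = 415/10000 = 83/2000.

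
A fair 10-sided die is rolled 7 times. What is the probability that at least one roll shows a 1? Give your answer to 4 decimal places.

P(no roll shows a 1) = (9/10)^7 ≈ 0.4783.
P(at least one) = 1 − 0.4783 = 0.5217.

0.5217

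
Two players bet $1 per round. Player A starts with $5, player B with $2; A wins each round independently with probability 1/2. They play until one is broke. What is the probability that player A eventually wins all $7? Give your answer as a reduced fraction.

5/7

With a fair step, P(i) = ½P(i−1) + ½P(i+1) with P(0)=0, P(7)=1 has the linear solution P(i) = i/7.
P(5) = 5/7.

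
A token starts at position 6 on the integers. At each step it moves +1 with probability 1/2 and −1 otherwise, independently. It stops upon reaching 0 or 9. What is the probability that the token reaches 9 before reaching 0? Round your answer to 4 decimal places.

With a fair step, P(i) = ½P(i−1) + ½P(i+1) with P(0)=0, P(9)=1 has the linear solution P(i) = i/9.
P(6) = 6/9 = 2/3 ≈ 0.6667.

0.6667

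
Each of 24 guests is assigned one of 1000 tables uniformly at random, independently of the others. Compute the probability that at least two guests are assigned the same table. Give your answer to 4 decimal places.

0.2428

It's easier to compute the probability that all 24 are distinct.
P(all distinct) = 1000/1000 · 999/1000 · ··· · 977/1000 ≈ 0.7572.
So the probability of at least one match is 1 − 0.7572 = 0.2428.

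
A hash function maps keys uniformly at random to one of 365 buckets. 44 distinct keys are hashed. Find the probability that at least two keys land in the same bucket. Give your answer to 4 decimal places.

It's easier to compute the probability that all 44 are distinct.
P(all distinct) = 365/365 · 364/365 · ··· · 322/365 ≈ 0.0671.
So the probability of at least one match is 1 − 0.0671 = 0.9329.

0.9329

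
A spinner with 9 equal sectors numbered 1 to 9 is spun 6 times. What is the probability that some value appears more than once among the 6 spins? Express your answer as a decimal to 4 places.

P(all 6 different) = 9/9 · 8/9 · ··· · 4/9 ≈ 0.1138.
P(at least two equal) = 1 − 0.1138 = 0.8862.

0.8862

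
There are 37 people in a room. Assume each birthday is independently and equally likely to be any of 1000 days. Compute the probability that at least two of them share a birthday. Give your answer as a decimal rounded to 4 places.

It's easier to compute the probability that all 37 are distinct.
P(all distinct) = 1000/1000 · 999/1000 · ··· · 964/1000 ≈ 0.5095.
So the probability of at least one match is 1 − 0.5095 = 0.4905.

0.4905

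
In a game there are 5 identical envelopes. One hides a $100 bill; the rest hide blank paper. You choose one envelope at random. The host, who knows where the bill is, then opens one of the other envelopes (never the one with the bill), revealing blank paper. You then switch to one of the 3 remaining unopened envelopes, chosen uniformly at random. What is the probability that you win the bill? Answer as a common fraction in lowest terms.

Your original envelope holds the bill with probability 1/5, so the other 4 collectively hold it with probability 4/5.
The host can always find an empty envelope to open, so this doesn't change that 4/5; it is now spread over the 3 remaining unopened envelopes.
P(win by switching) = (4/5) · (1/3) = 4/15.

4/15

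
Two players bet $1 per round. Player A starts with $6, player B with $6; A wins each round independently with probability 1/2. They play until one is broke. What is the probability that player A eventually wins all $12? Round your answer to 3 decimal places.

0.500

With a fair step, P(i) = ½P(i−1) + ½P(i+1) with P(0)=0, P(12)=1 has the linear solution P(i) = i/12.
P(6) = 6/12 = 1/2 ≈ 0.500.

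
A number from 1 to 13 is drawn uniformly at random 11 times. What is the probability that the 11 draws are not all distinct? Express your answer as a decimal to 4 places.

0.9983

P(all 11 different) = 13/13 · 12/13 · ··· · 3/13 ≈ 0.0017.
P(at least two equal) = 1 − 0.0017 = 0.9983.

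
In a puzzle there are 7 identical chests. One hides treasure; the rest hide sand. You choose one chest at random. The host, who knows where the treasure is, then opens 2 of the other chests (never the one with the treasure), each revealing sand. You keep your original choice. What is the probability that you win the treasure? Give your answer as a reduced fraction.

1/7

The host can always open 2 empty chests regardless of your choice, so the reveals give no information about your original chest.
P(win by staying) = 1/7.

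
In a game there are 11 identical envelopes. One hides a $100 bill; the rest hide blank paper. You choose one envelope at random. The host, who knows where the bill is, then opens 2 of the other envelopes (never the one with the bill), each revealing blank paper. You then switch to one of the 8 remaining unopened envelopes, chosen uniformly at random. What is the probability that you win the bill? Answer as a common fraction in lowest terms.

Your original envelope holds the bill with probability 1/11, so the other 10 collectively hold it with probability 10/11.
The host can always find 2 empty envelopes to open, so the reveals don't change that 10/11; it is now spread over the 8 remaining unopened envelopes.
P(win by switching) = (10/11) · (1/8) = 5/44.

5/44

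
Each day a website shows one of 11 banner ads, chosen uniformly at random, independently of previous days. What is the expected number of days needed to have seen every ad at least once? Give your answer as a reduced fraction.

After i distinct types are collected, each trial gives a new one with probability (11−i)/11, so the expected wait for the next new type is 11/(11−i).
E = 11/11 + 11/10 + 11/9 + 11/8 + 11/7 + 11/6 + 11/5 + 11/4 + 11/3 + 11/2 + 11/1 = 83711/2520.

83711/2520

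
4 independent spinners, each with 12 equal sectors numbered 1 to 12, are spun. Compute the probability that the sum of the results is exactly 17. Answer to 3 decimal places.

0.026

There are 12^4 = 20736 equally likely outcomes.
The number of ordered 4-tuples from {1,…,12} summing to 17 is 544.
P(sum = 17) = 544/20736 = 17/648 ≈ 0.026.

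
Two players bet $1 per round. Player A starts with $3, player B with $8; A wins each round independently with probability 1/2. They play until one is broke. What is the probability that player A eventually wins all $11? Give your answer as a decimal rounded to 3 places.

With a fair step, P(i) = ½P(i−1) + ½P(i+1) with P(0)=0, P(11)=1 has the linear solution P(i) = i/11.
P(3) = 3/11 ≈ 0.273.

0.273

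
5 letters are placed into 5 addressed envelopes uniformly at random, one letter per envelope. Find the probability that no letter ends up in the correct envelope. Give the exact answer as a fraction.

This is the derangement probability: permutations of 5 with no fixed point.
D(5) = 5! · (1 − 1/1! + 1/2! − ··· + (−1)^5/5!) = 44.
P = 44/120 = 11/30.

11/30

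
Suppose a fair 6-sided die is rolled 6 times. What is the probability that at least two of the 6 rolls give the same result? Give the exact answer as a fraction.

319/324

P(all 6 different) = 6/6 · 5/6 · ··· · 1/6 = 5/324.
P(at least two equal) = 1 − 5/324 = 319/324.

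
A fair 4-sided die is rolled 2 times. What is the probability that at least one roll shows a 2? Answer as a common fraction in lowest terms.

7/16

P(no roll shows a 2) = (3/4)^2 = 9/16.
P(at least one) = 1 − 9/16 = 7/16.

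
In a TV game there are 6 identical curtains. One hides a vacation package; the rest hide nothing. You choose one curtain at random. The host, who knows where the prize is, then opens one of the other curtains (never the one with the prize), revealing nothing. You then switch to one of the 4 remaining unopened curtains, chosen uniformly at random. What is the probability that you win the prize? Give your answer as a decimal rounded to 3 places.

Your original curtain holds the prize with probability 1/6, so the other 5 collectively hold it with probability 5/6.
The host can always find an empty curtain to open, so this doesn't change that 5/6; it is now spread over the 4 remaining unopened curtains.
P(win by switching) = (5/6) · (1/4) = 5/24 ≈ 0.208.

0.208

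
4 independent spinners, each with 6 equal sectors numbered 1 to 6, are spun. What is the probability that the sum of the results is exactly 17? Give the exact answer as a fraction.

13/162

There are 6^4 = 1296 equally likely outcomes.
The number of ordered 4-tuples from {1,…,6} summing to 17 is 104.
P(sum = 17) = 104/1296 = 13/162.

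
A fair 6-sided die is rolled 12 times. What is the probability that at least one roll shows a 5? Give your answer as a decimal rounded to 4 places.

P(no roll shows a 5) = (5/6)^12 ≈ 0.1122.
P(at least one) = 1 − 0.1122 = 0.8878.

0.8878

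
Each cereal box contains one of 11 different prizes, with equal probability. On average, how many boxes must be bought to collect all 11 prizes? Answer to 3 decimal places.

After i distinct types are collected, each trial gives a new one with probability (11−i)/11, so the expected wait for the next new type is 11/(11−i).
E = 11/11 + 11/10 + 11/9 + 11/8 + 11/7 + 11/6 + 11/5 + 11/4 + 11/3 + 11/2 + 11/1 = 83711/2520 ≈ 33.219.

33.219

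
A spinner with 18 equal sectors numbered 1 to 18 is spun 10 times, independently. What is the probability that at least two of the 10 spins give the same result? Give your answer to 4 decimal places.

0.9555

P(all 10 different) = 18/18 · 17/18 · ··· · 9/18 ≈ 0.0445.
P(at least two equal) = 1 − 0.0445 = 0.9555.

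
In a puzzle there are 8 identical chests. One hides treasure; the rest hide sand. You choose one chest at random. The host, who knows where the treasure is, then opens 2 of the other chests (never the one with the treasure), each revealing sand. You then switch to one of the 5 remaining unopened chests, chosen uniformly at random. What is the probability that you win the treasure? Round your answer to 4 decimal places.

Your original chest holds the treasure with probability 1/8, so the other 7 collectively hold it with probability 7/8.
The host can always find 2 empty chests to open, so the reveals don't change that 7/8; it is now spread over the 5 remaining unopened chests.
P(win by switching) = (7/8) · (1/5) = 7/40 ≈ 0.1750.

0.1750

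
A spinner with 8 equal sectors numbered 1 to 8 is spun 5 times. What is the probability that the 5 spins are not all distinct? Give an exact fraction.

407/512

P(all 5 different) = 8/8 · 7/8 · ··· · 4/8 = 105/512.
P(at least two equal) = 1 − 105/512 = 407/512.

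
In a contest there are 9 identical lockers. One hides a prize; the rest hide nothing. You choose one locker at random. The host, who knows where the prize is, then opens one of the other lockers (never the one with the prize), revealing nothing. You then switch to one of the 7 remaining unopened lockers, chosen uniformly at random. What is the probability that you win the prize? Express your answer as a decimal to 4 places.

Your original locker holds the prize with probability 1/9, so the other 8 collectively hold it with probability 8/9.
The host can always find an empty locker to open, so this doesn't change that 8/9; it is now spread over the 7 remaining unopened lockers.
P(win by switching) = (8/9) · (1/7) = 8/63 ≈ 0.1270.

0.1270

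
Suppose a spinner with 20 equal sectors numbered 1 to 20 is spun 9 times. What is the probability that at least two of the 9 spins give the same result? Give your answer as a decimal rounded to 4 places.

P(all 9 different) = 20/20 · 19/20 · ··· · 12/20 ≈ 0.1190.
P(at least two equal) = 1 − 0.1190 = 0.8810.

0.8810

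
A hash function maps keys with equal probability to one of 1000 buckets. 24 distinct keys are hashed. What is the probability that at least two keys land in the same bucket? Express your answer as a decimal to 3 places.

It's easier to compute the probability that all 24 are distinct.
P(all distinct) = 1000/1000 · 999/1000 · ··· · 977/1000 ≈ 0.757.
So the probability of at least one match is 1 − 0.757 = 0.243.

0.243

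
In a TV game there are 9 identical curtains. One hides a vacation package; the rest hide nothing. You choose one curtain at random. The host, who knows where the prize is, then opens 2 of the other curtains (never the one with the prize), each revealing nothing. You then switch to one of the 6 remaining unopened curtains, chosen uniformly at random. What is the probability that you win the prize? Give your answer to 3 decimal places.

Your original curtain holds the prize with probability 1/9, so the other 8 collectively hold it with probability 8/9.
The host can always find 2 empty curtains to open, so the reveals don't change that 8/9; it is now spread over the 6 remaining unopened curtains.
P(win by switching) = (8/9) · (1/6) = 4/27 ≈ 0.148.

0.148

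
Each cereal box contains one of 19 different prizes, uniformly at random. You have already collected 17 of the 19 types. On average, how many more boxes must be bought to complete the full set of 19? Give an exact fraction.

57/2

Starting from 17 distinct types, each trial gives a new one with probability (19−i)/19 when i types are held, so the wait for the next new type is 19/(19−i).
E = 19/2 + 19/1 = 57/2.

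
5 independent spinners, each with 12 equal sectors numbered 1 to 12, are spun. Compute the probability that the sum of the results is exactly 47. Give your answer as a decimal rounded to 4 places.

There are 12^5 = 248832 equally likely outcomes.
The number of ordered 5-tuples from {1,…,12} summing to 47 is 2355.
P(sum = 47) = 2355/248832 = 785/82944 ≈ 0.0095.

0.0095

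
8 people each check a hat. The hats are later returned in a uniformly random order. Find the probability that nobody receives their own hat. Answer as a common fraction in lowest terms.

This is the derangement probability: permutations of 8 with no fixed point.
D(8) = 8! · (1 − 1/1! + 1/2! − ··· + (−1)^8/8!) = 14833.
P = 14833/40320 = 2119/5760.

2119/5760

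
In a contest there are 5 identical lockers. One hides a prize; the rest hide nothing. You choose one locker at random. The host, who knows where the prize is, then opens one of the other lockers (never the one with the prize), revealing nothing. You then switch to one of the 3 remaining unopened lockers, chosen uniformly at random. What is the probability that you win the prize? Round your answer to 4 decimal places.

Your original locker holds the prize with probability 1/5, so the other 4 collectively hold it with probability 4/5.
The host can always find an empty locker to open, so this doesn't change that 4/5; it is now spread over the 3 remaining unopened lockers.
P(win by switching) = (4/5) · (1/3) = 4/15 ≈ 0.2667.

0.2667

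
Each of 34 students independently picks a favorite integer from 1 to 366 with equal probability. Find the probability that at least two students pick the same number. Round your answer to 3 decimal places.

0.794

It's easier to compute the probability that all 34 are distinct.
P(all distinct) = 366/366 · 365/366 · ··· · 333/366 ≈ 0.206.
So the probability of at least one match is 1 − 0.206 = 0.794.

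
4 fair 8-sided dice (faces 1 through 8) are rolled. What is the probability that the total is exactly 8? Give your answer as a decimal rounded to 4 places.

There are 8^4 = 4096 equally likely outcomes.
The number of ordered 4-tuples from {1,…,8} summing to 8 is 35.
P(sum = 8) = 35/4096 ≈ 0.0085.

0.0085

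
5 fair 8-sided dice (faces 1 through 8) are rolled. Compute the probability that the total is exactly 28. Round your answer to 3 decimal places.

There are 8^5 = 32768 equally likely outcomes.
The number of ordered 5-tuples from {1,…,8} summing to 28 is 1470.
P(sum = 28) = 1470/32768 = 735/16384 ≈ 0.045.

0.045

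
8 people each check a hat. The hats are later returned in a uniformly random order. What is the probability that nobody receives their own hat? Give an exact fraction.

This is the derangement probability: permutations of 8 with no fixed point.
D(8) = 8! · (1 − 1/1! + 1/2! − ··· + (−1)^8/8!) = 14833.
P = 14833/40320 = 2119/5760.

2119/5760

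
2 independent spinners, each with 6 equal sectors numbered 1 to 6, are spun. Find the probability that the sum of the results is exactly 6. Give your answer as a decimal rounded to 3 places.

0.139

There are 6^2 = 36 equally likely outcomes.
The number of ordered 2-tuples from {1,…,6} summing to 6 is 5.
P(sum = 6) = 5/36 ≈ 0.139.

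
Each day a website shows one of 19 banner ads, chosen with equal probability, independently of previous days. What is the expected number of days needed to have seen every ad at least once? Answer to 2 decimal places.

After i distinct types are collected, each trial gives a new one with probability (19−i)/19, so the expected wait for the next new type is 19/(19−i).
E = 19/19 + 19/18 + 19/17 + 19/16 + 19/15 + 19/14 + 19/13 + 19/12 + 19/11 + 19/10 + 19/9 + 19/8 + 19/7 + 19/6 + 19/5 + 19/4 + 19/3 + 19/2 + 19/1 = 275295799/4084080 ≈ 67.41.

67.41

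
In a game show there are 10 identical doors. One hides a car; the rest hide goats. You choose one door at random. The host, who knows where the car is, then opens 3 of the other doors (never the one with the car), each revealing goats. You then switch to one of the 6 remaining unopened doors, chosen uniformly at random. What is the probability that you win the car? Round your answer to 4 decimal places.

Your original door holds the car with probability 1/10, so the other 9 collectively hold it with probability 9/10.
The host can always find 3 empty doors to open, so the reveals don't change that 9/10; it is now spread over the 6 remaining unopened doors.
P(win by switching) = (9/10) · (1/6) = 3/20 ≈ 0.1500.

0.1500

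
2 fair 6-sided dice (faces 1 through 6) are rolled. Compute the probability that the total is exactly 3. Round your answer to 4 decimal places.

0.0556

There are 6^2 = 36 equally likely outcomes.
The number of ordered 2-tuples from {1,…,6} summing to 3 is 2.
P(sum = 3) = 2/36 = 1/18 ≈ 0.0556.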